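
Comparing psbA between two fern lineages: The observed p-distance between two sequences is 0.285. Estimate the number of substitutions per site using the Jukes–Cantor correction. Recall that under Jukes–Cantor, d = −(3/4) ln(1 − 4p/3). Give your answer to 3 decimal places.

d = −(3/4) ln(1 − 4p/3) = −0.75 ln(1 − 0.38) = −0.75 ln(0.62)
  = −0.75 × (-0.478036) = 0.358527 substitutions/site.

0.359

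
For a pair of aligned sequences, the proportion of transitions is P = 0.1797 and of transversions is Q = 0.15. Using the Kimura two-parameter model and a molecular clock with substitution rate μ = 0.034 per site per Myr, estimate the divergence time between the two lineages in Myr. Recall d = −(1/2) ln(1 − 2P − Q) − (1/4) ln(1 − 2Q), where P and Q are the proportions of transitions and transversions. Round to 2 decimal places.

6.55

Under the Kimura two-parameter model, d = −½ ln(1 − 2P − Q) − ¼ ln(1 − 2Q).
1 − 2P − Q = 0.4906, giving −½ ln(0.4906) = 0.356063.
1 − 2Q = 0.7, giving −¼ ln(0.7) = 0.089169.
d = 0.356063 + 0.089169 = 0.445232.
Under a molecular clock d = 2μt, so t = d/(2μ) = 0.445232 / (2 × 0.034) = 6.55 Myr.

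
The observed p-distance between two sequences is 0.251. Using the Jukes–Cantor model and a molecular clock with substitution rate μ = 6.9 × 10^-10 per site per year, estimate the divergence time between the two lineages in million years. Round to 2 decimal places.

d = −(3/4) ln(1 − 4p/3) = −0.75 ln(1 − 0.334667) = −0.75 ln(0.665333)
  = −0.75 × (-0.407468) = 0.305601 substitutions/site.
Under a molecular clock d = 2μt, so t = d/(2μ) = 0.305601 / (2 × 6.9 × 10^-10) = 221.45 million years.

221.45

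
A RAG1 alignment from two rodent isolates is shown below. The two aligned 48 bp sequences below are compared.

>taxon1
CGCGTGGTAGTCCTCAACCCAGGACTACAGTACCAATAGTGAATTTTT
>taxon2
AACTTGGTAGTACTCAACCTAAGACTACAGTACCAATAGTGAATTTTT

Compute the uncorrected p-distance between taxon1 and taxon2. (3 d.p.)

0.125

The sequences differ at 6 of 48 positions (sites 1, 2, 4, 12, 20, 22).
p = 6/48 = 0.125.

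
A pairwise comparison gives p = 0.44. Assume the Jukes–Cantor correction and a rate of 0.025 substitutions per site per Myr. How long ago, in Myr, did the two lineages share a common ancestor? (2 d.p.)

d = −(3/4) ln(1 − 4p/3) = −0.75 ln(1 − 0.586667) = −0.75 ln(0.413333)
  = −0.75 × (-0.883502) = 0.662627 substitutions/site.
Under a molecular clock d = 2μt, so t = d/(2μ) = 0.662627 / (2 × 0.025) = 13.25 Myr.

13.25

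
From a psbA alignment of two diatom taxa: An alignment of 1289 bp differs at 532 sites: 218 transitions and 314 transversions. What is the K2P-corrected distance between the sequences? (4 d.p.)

0.6029

P = 218/1289 ≈ 0.169123 and Q = 314/1289 ≈ 0.2436.
Under the Kimura two-parameter model, d = −½ ln(1 − 2P − Q) − ¼ ln(1 − 2Q).
1 − 2P − Q = 0.418154, giving −½ ln(0.418154) = 0.435953.
1 − 2Q = 0.5128, giving −¼ ln(0.5128) = 0.166967.
d = 0.435953 + 0.166967 = 0.602920.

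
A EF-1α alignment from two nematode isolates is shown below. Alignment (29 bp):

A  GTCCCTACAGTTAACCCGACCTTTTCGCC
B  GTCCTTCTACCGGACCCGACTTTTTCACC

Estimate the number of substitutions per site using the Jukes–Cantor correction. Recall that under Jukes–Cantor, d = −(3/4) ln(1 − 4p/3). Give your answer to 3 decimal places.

The sequences differ at 9 of 29 sites (5, 7, 8, 10, 11, 12, 13, 21, 27), so p = 9/29 ≈ 0.310345.
d = −(3/4) ln(1 − 4p/3) = −0.75 ln(1 − 0.413793) = −0.75 ln(0.586207)
  = −0.75 × (-0.534082) = 0.400562 substitutions/site.

0.401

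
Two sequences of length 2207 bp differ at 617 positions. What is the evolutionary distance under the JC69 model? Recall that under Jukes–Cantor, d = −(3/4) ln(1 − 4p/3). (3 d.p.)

p = 617/2207 ≈ 0.279565.
d = −(3/4) ln(1 − 4p/3) = −0.75 ln(1 − 0.372753) = −0.75 ln(0.627247)
  = −0.75 × (-0.466415) = 0.349811 substitutions/site.

0.350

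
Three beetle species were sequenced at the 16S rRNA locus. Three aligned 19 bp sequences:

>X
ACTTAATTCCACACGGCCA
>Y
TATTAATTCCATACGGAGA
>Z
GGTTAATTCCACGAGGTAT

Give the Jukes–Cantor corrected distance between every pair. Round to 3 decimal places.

X–Y: 5/19 sites differ → p ≈ 0.263158, d = −0.75 ln(1 − 0.350877) = 0.324100 ≈ 0.324.
X–Z: 7/19 sites differ → p ≈ 0.368421, d = −0.75 ln(1 − 0.491228) = 0.506816 ≈ 0.507.
Y–Z: 8/19 sites differ → p ≈ 0.421053, d = −0.75 ln(1 − 0.561404) = 0.618132 ≈ 0.618.

d(X,Y) = 0.324, d(X,Z) = 0.507, d(Y,Z) = 0.618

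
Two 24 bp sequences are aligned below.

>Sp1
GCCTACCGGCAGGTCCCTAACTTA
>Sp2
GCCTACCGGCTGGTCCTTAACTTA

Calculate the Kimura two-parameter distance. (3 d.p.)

Of 24 sites, 1 differences are transitions and 1 are transversions, so P = 1/24 ≈ 0.041667 and Q = 1/24 ≈ 0.041667.
Under the Kimura two-parameter model, d = −½ ln(1 − 2P − Q) − ¼ ln(1 − 2Q).
1 − 2P − Q = 0.874999, giving −½ ln(0.874999) = 0.066766.
1 − 2Q = 0.916666, giving −¼ ln(0.916666) = 0.021753.
d = 0.066766 + 0.021753 = 0.088519.

0.089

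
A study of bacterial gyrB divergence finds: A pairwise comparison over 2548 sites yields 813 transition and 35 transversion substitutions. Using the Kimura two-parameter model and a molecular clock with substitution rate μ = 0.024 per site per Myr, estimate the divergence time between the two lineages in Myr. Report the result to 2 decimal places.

P = 813/2548 ≈ 0.319074 and Q = 35/2548 ≈ 0.013736.
Under the Kimura two-parameter model, d = −½ ln(1 − 2P − Q) − ¼ ln(1 − 2Q).
1 − 2P − Q = 0.348116, giving −½ ln(0.348116) = 0.527610.
1 − 2Q = 0.972528, giving −¼ ln(0.972528) = 0.006964.
d = 0.527610 + 0.006964 = 0.534574.
Under a molecular clock d = 2μt, so t = d/(2μ) = 0.534574 / (2 × 0.024) = 11.14 Myr.

11.14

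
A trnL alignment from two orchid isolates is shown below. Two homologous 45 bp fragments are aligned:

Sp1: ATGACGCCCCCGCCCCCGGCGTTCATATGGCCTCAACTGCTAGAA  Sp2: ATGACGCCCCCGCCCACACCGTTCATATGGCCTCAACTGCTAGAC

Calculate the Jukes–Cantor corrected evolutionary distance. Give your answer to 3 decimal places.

0.095

The sequences differ at 4 of 45 sites (16, 18, 19, 45), so p = 4/45 ≈ 0.088889.
d = −(3/4) ln(1 − 4p/3) = −0.75 ln(1 − 0.118519) = −0.75 ln(0.881481)
  = −0.75 × (-0.126152) = 0.094614 substitutions/site.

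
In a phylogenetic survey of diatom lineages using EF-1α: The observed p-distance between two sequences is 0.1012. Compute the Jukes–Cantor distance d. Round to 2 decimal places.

0.11

d = −(3/4) ln(1 − 4p/3) = −0.75 ln(1 − 0.134933) = −0.75 ln(0.865067)
  = −0.75 × (-0.144948) = 0.108711 substitutions/site.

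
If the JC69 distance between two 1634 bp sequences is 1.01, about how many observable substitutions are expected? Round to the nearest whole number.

Invert JC69: p = (3/4)(1 − e^(−4d/3)) = 0.75 × (1 − e^(-1.346667)) = 0.75 × (1 − 0.260106) = 0.554921.
Expected differing sites = pL ≈ 0.554921 × 1634 = 906.740914 ≈ 907.

907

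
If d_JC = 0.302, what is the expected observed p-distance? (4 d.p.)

p = (3/4)(1 − e^(−4d/3)) = 0.75 × (1 − e^(-0.402667)) = 0.75 × (1 − 0.668535) = 0.248599.

0.2486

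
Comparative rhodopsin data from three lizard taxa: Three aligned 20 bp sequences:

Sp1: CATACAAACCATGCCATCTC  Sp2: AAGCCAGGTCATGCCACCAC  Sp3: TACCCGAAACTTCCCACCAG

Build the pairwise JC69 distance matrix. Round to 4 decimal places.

d(Sp1,Sp2) = 0.5716, d(Sp1,Sp3) = 0.8240, d(Sp2,Sp3) = 0.6872

Sp1–Sp2: 8/20 sites differ → p = 0.4, d = −0.75 ln(1 − 0.533333) = 0.571605 ≈ 0.5716.
Sp1–Sp3: 10/20 sites differ → p = 0.5, d = −0.75 ln(1 − 0.666667) = 0.823960 ≈ 0.8240.
Sp2–Sp3: 9/20 sites differ → p = 0.45, d = −0.75 ln(1 − 0.6) = 0.687218 ≈ 0.6872.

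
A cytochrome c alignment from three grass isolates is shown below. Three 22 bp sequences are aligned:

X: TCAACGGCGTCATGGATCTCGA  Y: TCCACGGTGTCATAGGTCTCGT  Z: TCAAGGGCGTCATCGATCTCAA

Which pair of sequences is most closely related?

X–Y: 5/22 differ, p = 0.227, d = 0.271.
X–Z: 3/22 differ, p = 0.136, d = 0.151.
Y–Z: 7/22 differ, p = 0.318, d = 0.414.
The smallest distance is between X and Z.

X and Z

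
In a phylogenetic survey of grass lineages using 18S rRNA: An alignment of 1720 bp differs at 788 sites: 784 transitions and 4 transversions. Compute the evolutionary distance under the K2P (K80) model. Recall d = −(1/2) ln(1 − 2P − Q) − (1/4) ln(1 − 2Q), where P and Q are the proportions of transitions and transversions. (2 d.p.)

1.23

P = 784/1720 ≈ 0.455814 and Q = 4/1720 ≈ 0.002326.
Under the Kimura two-parameter model, d = −½ ln(1 − 2P − Q) − ¼ ln(1 − 2Q).
1 − 2P − Q = 0.086046, giving −½ ln(0.086046) = 1.226437.
1 − 2Q = 0.995348, giving −¼ ln(0.995348) = 0.001166.
d = 1.226437 + 0.001166 = 1.227603.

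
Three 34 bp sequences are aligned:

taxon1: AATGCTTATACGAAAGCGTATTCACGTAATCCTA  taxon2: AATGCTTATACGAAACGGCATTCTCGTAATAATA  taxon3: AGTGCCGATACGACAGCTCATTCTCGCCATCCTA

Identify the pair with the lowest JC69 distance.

taxon1 and taxon2

taxon1–taxon2: 6/34 differ, p = 0.176, d = 0.201.
taxon1–taxon3: 9/34 differ, p = 0.265, d = 0.326.
taxon2–taxon3: 11/34 differ, p = 0.324, d = 0.423.
The smallest distance is between taxon1 and taxon2.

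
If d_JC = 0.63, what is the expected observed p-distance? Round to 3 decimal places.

0.426

p = (3/4)(1 − e^(−4d/3)) = 0.75 × (1 − e^(-0.84)) = 0.75 × (1 − 0.431711) = 0.426217.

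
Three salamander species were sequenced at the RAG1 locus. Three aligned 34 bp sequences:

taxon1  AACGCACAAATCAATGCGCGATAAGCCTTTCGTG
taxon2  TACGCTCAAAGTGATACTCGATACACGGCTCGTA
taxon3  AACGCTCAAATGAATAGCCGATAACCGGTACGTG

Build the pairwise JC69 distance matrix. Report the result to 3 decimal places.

d(taxon1,taxon2) = 0.535, d(taxon1,taxon3) = 0.326, d(taxon2,taxon3) = 0.423

taxon1–taxon2: 13/34 sites differ → p ≈ 0.382353, d = −0.75 ln(1 − 0.509804) = 0.534712 ≈ 0.535.
taxon1–taxon3: 9/34 sites differ → p ≈ 0.264706, d = −0.75 ln(1 − 0.352941) = 0.326488 ≈ 0.326.
taxon2–taxon3: 11/34 sites differ → p ≈ 0.323529, d = −0.75 ln(1 − 0.431372) = 0.423397 ≈ 0.423.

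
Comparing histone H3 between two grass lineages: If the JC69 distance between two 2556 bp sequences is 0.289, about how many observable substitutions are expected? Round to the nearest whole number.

Invert JC69: p = (3/4)(1 − e^(−4d/3)) = 0.75 × (1 − e^(-0.385333)) = 0.75 × (1 − 0.680224) = 0.239832.
Expected differing sites = pL ≈ 0.239832 × 2556 = 613.010592 ≈ 613.

613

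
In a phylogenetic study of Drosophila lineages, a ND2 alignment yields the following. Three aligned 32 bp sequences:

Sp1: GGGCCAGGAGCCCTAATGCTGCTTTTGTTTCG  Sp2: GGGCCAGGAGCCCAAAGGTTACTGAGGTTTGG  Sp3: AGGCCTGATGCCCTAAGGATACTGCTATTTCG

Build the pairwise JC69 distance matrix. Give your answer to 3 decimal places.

d(Sp1,Sp2) = 0.304, d(Sp1,Sp3) = 0.404, d(Sp2,Sp3) = 0.404

Sp1–Sp2: 8/32 sites differ → p = 0.25, d = −0.75 ln(1 − 0.333333) = 0.304098 ≈ 0.304.
Sp1–Sp3: 10/32 sites differ → p = 0.3125, d = −0.75 ln(1 − 0.416667) = 0.404248 ≈ 0.404.
Sp2–Sp3: 10/32 sites differ → p = 0.3125, d = −0.75 ln(1 − 0.416667) = 0.404248 ≈ 0.404.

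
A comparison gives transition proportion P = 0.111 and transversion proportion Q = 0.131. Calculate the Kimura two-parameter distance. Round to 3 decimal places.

Under the Kimura two-parameter model, d = −½ ln(1 − 2P − Q) − ¼ ln(1 − 2Q).
1 − 2P − Q = 0.647, giving −½ ln(0.647) = 0.217704.
1 − 2Q = 0.738, giving −¼ ln(0.738) = 0.075953.
d = 0.217704 + 0.075953 = 0.293657.

0.294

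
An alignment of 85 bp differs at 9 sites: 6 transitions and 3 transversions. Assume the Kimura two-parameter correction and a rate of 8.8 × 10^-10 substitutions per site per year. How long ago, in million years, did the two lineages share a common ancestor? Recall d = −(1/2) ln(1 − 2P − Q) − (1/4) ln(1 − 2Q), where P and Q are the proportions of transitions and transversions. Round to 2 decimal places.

65.56

P = 6/85 ≈ 0.070588 and Q = 3/85 ≈ 0.035294.
Under the Kimura two-parameter model, d = −½ ln(1 − 2P − Q) − ¼ ln(1 − 2Q).
1 − 2P − Q = 0.82353, giving −½ ln(0.82353) = 0.097078.
1 − 2Q = 0.929412, giving −¼ ln(0.929412) = 0.018301.
d = 0.097078 + 0.018301 = 0.115379.
Under a molecular clock d = 2μt, so t = d/(2μ) = 0.115379 / (2 × 8.8 × 10^-10) = 65.56 million years.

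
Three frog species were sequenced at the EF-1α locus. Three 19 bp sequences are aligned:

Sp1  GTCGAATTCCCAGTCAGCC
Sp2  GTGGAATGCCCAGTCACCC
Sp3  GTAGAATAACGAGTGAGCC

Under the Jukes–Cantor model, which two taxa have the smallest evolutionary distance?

Sp1–Sp2: 3/19 differ, p = 0.158, d = 0.177.
Sp1–Sp3: 5/19 differ, p = 0.263, d = 0.324.
Sp2–Sp3: 6/19 differ, p = 0.316, d = 0.410.
The smallest distance is between Sp1 and Sp2.

Sp1 and Sp2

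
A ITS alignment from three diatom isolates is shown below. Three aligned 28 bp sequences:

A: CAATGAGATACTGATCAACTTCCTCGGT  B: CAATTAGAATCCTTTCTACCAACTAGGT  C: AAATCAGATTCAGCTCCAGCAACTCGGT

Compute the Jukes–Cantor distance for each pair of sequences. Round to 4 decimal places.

A–B: 11/28 sites differ → p ≈ 0.392857, d = −0.75 ln(1 − 0.523809) = 0.556452 ≈ 0.5565.
A–C: 10/28 sites differ → p ≈ 0.357143, d = −0.75 ln(1 − 0.476191) = 0.484971 ≈ 0.4850.
B–C: 9/28 sites differ → p ≈ 0.321429, d = −0.75 ln(1 − 0.428572) = 0.419713 ≈ 0.4197.

d(A,B) = 0.5565, d(A,C) = 0.4850, d(B,C) = 0.4197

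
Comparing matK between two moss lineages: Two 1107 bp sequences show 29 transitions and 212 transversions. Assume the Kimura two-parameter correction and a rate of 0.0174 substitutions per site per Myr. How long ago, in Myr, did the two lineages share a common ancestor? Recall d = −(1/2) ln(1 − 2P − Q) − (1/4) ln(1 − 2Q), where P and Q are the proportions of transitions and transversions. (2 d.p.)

P = 29/1107 ≈ 0.026197 and Q = 212/1107 ≈ 0.191509.
Under the Kimura two-parameter model, d = −½ ln(1 − 2P − Q) − ¼ ln(1 − 2Q).
1 − 2P − Q = 0.756097, giving −½ ln(0.756097) = 0.139793.
1 − 2Q = 0.616982, giving −¼ ln(0.616982) = 0.120729.
d = 0.139793 + 0.120729 = 0.260522.
Under a molecular clock d = 2μt, so t = d/(2μ) = 0.260522 / (2 × 0.0174) = 7.49 Myr.

7.49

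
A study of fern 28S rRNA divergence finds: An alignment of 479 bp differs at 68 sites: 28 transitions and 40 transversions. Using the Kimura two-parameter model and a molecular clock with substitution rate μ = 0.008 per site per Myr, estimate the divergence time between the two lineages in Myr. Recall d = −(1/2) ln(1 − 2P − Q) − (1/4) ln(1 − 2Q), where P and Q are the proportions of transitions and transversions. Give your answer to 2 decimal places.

9.84

P = 28/479 ≈ 0.058455 and Q = 40/479 ≈ 0.083507.
Under the Kimura two-parameter model, d = −½ ln(1 − 2P − Q) − ¼ ln(1 − 2Q).
1 − 2P − Q = 0.799583, giving −½ ln(0.799583) = 0.111832.
1 − 2Q = 0.832986, giving −¼ ln(0.832986) = 0.045685.
d = 0.111832 + 0.045685 = 0.157517.
Under a molecular clock d = 2μt, so t = d/(2μ) = 0.157517 / (2 × 0.008) = 9.84 Myr.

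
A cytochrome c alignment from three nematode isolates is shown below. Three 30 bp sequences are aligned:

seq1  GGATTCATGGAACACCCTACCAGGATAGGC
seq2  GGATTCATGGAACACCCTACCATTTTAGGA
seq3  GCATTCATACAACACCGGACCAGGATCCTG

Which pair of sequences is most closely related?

seq1–seq2: 4/30 differ, p = 0.133, d = 0.147.
seq1–seq3: 9/30 differ, p = 0.300, d = 0.383.
seq2–seq3: 12/30 differ, p = 0.400, d = 0.572.
The smallest distance is between seq1 and seq2.

seq1 and seq2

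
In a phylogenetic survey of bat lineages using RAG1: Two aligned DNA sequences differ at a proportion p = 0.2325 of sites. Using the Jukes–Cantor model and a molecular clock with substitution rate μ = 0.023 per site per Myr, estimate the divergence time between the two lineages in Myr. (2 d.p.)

d = −(3/4) ln(1 − 4p/3) = −0.75 ln(1 − 0.31) = −0.75 ln(0.69)
  = −0.75 × (-0.371064) = 0.278298 substitutions/site.
Under a molecular clock d = 2μt, so t = d/(2μ) = 0.278298 / (2 × 0.023) = 6.05 Myr.

6.05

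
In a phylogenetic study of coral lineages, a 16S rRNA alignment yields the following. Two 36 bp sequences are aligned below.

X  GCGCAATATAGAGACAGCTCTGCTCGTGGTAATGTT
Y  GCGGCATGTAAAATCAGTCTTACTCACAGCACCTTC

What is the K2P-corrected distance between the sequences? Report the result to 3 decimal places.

1.068

Of 36 sites, 13 differences are transitions and 5 are transversions, so P = 13/36 ≈ 0.361111 and Q = 5/36 ≈ 0.138889.
Under the Kimura two-parameter model, d = −½ ln(1 − 2P − Q) − ¼ ln(1 − 2Q).
1 − 2P − Q = 0.138889, giving −½ ln(0.138889) = 0.987040.
1 − 2Q = 0.722222, giving −¼ ln(0.722222) = 0.081356.
d = 0.987040 + 0.081356 = 1.068396.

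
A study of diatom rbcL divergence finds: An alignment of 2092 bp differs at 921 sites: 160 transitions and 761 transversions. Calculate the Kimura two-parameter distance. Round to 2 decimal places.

0.69

P = 160/2092 ≈ 0.076482 and Q = 761/2092 ≈ 0.363767.
Under the Kimura two-parameter model, d = −½ ln(1 − 2P − Q) − ¼ ln(1 − 2Q).
1 − 2P − Q = 0.483269, giving −½ ln(0.483269) = 0.363591.
1 − 2Q = 0.272466, giving −¼ ln(0.272466) = 0.325060.
d = 0.363591 + 0.325060 = 0.688651.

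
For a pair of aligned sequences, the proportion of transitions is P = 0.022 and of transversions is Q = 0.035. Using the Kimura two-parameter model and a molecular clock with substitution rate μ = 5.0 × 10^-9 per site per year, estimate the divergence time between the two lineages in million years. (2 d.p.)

Under the Kimura two-parameter model, d = −½ ln(1 − 2P − Q) − ¼ ln(1 − 2Q).
1 − 2P − Q = 0.921, giving −½ ln(0.921) = 0.041148.
1 − 2Q = 0.93, giving −¼ ln(0.93) = 0.018143.
d = 0.041148 + 0.018143 = 0.059291.
Under a molecular clock d = 2μt, so t = d/(2μ) = 0.059291 / (2 × 5.0 × 10^-9) = 5.93 million years.

5.93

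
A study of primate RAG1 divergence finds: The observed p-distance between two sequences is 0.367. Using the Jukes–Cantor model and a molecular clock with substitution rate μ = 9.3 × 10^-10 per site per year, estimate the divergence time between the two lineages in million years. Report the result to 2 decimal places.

d = −(3/4) ln(1 − 4p/3) = −0.75 ln(1 − 0.489333) = −0.75 ln(0.510667)
  = −0.75 × (-0.672038) = 0.504029 substitutions/site.
Under a molecular clock d = 2μt, so t = d/(2μ) = 0.504029 / (2 × 9.3 × 10^-10) = 270.98 million years.

270.98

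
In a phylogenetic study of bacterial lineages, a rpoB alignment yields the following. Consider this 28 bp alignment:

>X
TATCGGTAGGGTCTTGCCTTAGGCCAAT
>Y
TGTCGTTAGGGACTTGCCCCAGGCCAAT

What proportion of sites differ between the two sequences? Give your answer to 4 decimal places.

0.1786

The sequences differ at 5 of 28 positions (sites 2, 6, 12, 19, 20).
p = 5/28 = 0.178571… ≈ 0.1786 (to 4 d.p.).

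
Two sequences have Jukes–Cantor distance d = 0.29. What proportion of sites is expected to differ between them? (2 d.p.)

0.24

p = (3/4)(1 − e^(−4d/3)) = 0.75 × (1 − e^(-0.386667)) = 0.75 × (1 − 0.679317) = 0.240512.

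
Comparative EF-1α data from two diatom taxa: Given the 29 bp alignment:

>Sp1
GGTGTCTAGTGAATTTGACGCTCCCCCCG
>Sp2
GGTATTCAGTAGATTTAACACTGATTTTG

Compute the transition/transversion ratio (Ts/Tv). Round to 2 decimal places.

5.50

Transitions are A↔G and C↔T; transversions are all other mismatches.
Transitions: 11. Transversions: 2.
R = 11/2 = 5.50.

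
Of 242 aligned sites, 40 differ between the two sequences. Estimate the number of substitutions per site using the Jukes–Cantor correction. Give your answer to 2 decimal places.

p = 40/242 ≈ 0.165289.
d = −(3/4) ln(1 − 4p/3) = −0.75 ln(1 − 0.220385) = −0.75 ln(0.779615)
  = −0.75 × (-0.248955) = 0.186716 substitutions/site.

0.19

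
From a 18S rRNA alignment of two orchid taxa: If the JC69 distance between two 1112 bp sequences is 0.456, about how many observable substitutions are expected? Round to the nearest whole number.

Invert JC69: p = (3/4)(1 − e^(−4d/3)) = 0.75 × (1 − e^(-0.608)) = 0.75 × (1 − 0.544439) = 0.341671.
Expected differing sites = pL ≈ 0.341671 × 1112 = 379.938152 ≈ 380.

380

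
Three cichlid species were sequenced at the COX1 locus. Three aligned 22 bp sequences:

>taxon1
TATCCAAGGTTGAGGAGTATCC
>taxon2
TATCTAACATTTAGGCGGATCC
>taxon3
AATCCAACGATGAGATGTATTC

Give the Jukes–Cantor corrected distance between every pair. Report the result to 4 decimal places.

taxon1–taxon2: 6/22 sites differ → p ≈ 0.272727, d = −0.75 ln(1 − 0.363636) = 0.338988 ≈ 0.3390.
taxon1–taxon3: 6/22 sites differ → p ≈ 0.272727, d = −0.75 ln(1 − 0.363636) = 0.338988 ≈ 0.3390.
taxon2–taxon3: 9/22 sites differ → p ≈ 0.409091, d = −0.75 ln(1 − 0.545455) = 0.591344 ≈ 0.5913.

d(taxon1,taxon2) = 0.3390, d(taxon1,taxon3) = 0.3390, d(taxon2,taxon3) = 0.5913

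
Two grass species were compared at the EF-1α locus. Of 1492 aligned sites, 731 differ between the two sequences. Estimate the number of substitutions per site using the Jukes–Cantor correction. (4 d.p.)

p = 731/1492 ≈ 0.489946.
d = −(3/4) ln(1 − 4p/3) = −0.75 ln(1 − 0.653261) = −0.75 ln(0.346739)
  = −0.75 × (-1.059183) = 0.794387 substitutions/site.

0.7944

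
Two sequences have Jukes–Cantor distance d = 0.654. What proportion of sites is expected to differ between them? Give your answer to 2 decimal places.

0.44

p = (3/4)(1 − e^(−4d/3)) = 0.75 × (1 − e^(-0.872)) = 0.75 × (1 − 0.418114) = 0.436415.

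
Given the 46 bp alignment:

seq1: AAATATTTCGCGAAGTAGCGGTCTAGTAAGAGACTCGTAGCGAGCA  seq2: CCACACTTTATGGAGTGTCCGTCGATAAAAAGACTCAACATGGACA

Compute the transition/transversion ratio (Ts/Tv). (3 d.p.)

1.444

Transitions are A↔G and C↔T; transversions are all other mismatches.
Transitions: 13. Transversions: 9.
R = 13/9 = 1.444444… ≈ 1.444 (to 3 d.p.).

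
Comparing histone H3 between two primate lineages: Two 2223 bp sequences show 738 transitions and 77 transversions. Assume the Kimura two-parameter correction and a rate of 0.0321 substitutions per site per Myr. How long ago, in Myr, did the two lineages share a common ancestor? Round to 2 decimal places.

P = 738/2223 ≈ 0.331984 and Q = 77/2223 ≈ 0.034638.
Under the Kimura two-parameter model, d = −½ ln(1 − 2P − Q) − ¼ ln(1 − 2Q).
1 − 2P − Q = 0.301394, giving −½ ln(0.301394) = 0.599668.
1 − 2Q = 0.930724, giving −¼ ln(0.930724) = 0.017948.
d = 0.599668 + 0.017948 = 0.617616.
Under a molecular clock d = 2μt, so t = d/(2μ) = 0.617616 / (2 × 0.0321) = 9.62 Myr.

9.62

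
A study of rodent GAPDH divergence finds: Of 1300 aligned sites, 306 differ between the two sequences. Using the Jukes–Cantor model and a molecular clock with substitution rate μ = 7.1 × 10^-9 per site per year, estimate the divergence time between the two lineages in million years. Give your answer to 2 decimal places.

19.89

p = 306/1300 ≈ 0.235385.
d = −(3/4) ln(1 − 4p/3) = −0.75 ln(1 − 0.313847) = −0.75 ln(0.686153)
  = −0.75 × (-0.376655) = 0.282491 substitutions/site.
Under a molecular clock d = 2μt, so t = d/(2μ) = 0.282491 / (2 × 7.1 × 10^-9) = 19.89 million years.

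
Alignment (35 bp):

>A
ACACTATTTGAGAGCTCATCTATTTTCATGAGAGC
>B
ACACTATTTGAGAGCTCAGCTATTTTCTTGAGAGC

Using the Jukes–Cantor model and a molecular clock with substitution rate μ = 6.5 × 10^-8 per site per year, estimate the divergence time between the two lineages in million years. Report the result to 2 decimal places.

0.46

The sequences differ at 2 of 35 sites (19, 28), so p = 2/35 ≈ 0.057143.
d = −(3/4) ln(1 − 4p/3) = −0.75 ln(1 − 0.076191) = −0.75 ln(0.923809)
  = −0.75 × (-0.079250) = 0.059438 substitutions/site.
Under a molecular clock d = 2μt, so t = d/(2μ) = 0.059438 / (2 × 6.5 × 10^-8) = 0.46 million years.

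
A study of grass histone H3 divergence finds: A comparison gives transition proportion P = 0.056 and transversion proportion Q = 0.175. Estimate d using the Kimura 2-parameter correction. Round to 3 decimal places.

Under the Kimura two-parameter model, d = −½ ln(1 − 2P − Q) − ¼ ln(1 − 2Q).
1 − 2P − Q = 0.713, giving −½ ln(0.713) = 0.169137.
1 − 2Q = 0.65, giving −¼ ln(0.65) = 0.107696.
d = 0.169137 + 0.107696 = 0.276833.

0.277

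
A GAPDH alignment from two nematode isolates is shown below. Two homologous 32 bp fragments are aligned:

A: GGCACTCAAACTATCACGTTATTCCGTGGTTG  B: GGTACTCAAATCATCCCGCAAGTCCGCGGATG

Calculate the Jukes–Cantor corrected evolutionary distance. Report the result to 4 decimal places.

0.3525

The sequences differ at 9 of 32 sites (3, 11, 12, 16, 19, 20, 22, 27, 30), so p = 9/32 = 0.28125.
d = −(3/4) ln(1 − 4p/3) = −0.75 ln(1 − 0.375) = −0.75 ln(0.625)
  = −0.75 × (-0.470004) = 0.352503 substitutions/site.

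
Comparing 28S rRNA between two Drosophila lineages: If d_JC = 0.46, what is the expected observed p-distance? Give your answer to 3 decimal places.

p = (3/4)(1 − e^(−4d/3)) = 0.75 × (1 − e^(-0.613333)) = 0.75 × (1 − 0.541543) = 0.343843.

0.344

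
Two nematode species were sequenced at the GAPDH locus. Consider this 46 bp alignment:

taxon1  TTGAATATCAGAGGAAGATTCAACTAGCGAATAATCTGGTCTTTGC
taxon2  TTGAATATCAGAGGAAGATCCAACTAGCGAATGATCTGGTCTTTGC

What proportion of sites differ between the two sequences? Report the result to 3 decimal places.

0.043

The sequences differ at 2 of 46 positions (sites 20, 33).
p = 2/46 = 0.043478… ≈ 0.043 (to 3 d.p.).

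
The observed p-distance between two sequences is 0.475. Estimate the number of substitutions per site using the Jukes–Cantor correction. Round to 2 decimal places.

d = −(3/4) ln(1 − 4p/3) = −0.75 ln(1 − 0.633333) = −0.75 ln(0.366667)
  = −0.75 × (-1.003301) = 0.752476 substitutions/site.

0.75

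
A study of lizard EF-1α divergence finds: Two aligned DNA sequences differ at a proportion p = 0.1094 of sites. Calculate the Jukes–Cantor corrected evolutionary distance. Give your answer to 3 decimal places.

0.118

d = −(3/4) ln(1 − 4p/3) = −0.75 ln(1 − 0.145867) = −0.75 ln(0.854133)
  = −0.75 × (-0.157668) = 0.118251 substitutions/site.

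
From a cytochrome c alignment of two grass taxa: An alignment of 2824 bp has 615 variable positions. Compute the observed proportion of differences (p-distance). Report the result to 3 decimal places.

0.218

p = 615/2824 = 0.217776… ≈ 0.218 (to 3 d.p.).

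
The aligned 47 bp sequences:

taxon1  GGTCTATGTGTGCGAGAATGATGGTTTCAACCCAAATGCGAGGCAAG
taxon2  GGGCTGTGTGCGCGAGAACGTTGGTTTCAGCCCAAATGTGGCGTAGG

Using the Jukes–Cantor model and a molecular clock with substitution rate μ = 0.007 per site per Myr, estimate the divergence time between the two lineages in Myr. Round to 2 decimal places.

20.04

The sequences differ at 11 of 47 sites, so p = 11/47 ≈ 0.234043.
d = −(3/4) ln(1 − 4p/3) = −0.75 ln(1 − 0.312057) = −0.75 ln(0.687943)
  = −0.75 × (-0.374049) = 0.280537 substitutions/site.
Under a molecular clock d = 2μt, so t = d/(2μ) = 0.280537 / (2 × 0.007) = 20.04 Myr.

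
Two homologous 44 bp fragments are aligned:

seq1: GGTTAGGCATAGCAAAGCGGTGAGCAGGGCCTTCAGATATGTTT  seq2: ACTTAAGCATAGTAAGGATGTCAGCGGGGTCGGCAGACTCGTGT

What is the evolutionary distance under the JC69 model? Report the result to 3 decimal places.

The sequences differ at 16 of 44 sites, so p = 16/44 ≈ 0.363636.
d = −(3/4) ln(1 − 4p/3) = −0.75 ln(1 − 0.484848) = −0.75 ln(0.515152)
  = −0.75 × (-0.663293) = 0.497470 substitutions/site.

0.497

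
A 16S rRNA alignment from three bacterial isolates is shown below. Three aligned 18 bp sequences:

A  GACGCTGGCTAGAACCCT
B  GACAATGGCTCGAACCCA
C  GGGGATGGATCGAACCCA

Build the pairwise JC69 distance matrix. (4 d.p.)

d(A,B) = 0.2635, d(A,C) = 0.4408, d(B,C) = 0.2635

A–B: 4/18 sites differ → p ≈ 0.222222, d = −0.75 ln(1 − 0.296296) = 0.263548 ≈ 0.2635.
A–C: 6/18 sites differ → p ≈ 0.333333, d = −0.75 ln(1 − 0.444444) = 0.440839 ≈ 0.4408.
B–C: 4/18 sites differ → p ≈ 0.222222, d = −0.75 ln(1 − 0.296296) = 0.263548 ≈ 0.2635.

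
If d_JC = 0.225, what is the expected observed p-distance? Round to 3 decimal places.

p = (3/4)(1 − e^(−4d/3)) = 0.75 × (1 − e^(-0.3)) = 0.75 × (1 − 0.740818) = 0.194387.

0.194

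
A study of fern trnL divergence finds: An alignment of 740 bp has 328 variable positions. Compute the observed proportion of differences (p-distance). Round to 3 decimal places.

0.443

p = 328/740 = 0.443243… ≈ 0.443 (to 3 d.p.).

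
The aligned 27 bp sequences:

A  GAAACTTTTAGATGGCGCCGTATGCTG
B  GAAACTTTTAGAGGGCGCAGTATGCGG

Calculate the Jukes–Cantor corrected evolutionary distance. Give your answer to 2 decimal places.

The sequences differ at 3 of 27 sites (13, 19, 26), so p = 3/27 ≈ 0.111111.
d = −(3/4) ln(1 − 4p/3) = −0.75 ln(1 − 0.148148) = −0.75 ln(0.851852)
  = −0.75 × (-0.160342) = 0.120257 substitutions/site.

0.12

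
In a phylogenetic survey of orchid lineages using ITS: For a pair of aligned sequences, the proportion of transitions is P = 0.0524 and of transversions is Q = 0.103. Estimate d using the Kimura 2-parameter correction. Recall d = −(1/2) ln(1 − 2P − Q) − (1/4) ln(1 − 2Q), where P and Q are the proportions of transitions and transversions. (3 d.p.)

Under the Kimura two-parameter model, d = −½ ln(1 − 2P − Q) − ¼ ln(1 − 2Q).
1 − 2P − Q = 0.7922, giving −½ ln(0.7922) = 0.116471.
1 − 2Q = 0.794, giving −¼ ln(0.794) = 0.057668.
d = 0.116471 + 0.057668 = 0.174139.

0.174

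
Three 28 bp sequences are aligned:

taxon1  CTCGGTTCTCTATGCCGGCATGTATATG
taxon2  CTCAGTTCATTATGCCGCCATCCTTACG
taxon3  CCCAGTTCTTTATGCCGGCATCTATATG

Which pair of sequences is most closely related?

taxon1–taxon2: 8/28 differ, p = 0.286, d = 0.360.
taxon1–taxon3: 4/28 differ, p = 0.143, d = 0.158.
taxon2–taxon3: 6/28 differ, p = 0.214, d = 0.252.
The smallest distance is between taxon1 and taxon3.

taxon1 and taxon3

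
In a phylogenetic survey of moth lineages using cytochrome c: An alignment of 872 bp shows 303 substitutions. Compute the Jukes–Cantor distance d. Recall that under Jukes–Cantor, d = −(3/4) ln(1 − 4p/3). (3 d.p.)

p = 303/872 ≈ 0.347477.
d = −(3/4) ln(1 − 4p/3) = −0.75 ln(1 − 0.463303) = −0.75 ln(0.536697)
  = −0.75 × (-0.622322) = 0.466742 substitutions/site.

0.467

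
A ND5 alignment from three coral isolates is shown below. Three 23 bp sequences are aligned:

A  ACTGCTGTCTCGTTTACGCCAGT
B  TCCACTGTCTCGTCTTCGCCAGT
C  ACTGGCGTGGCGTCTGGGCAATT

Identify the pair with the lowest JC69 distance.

A–B: 5/23 differ, p = 0.217, d = 0.257.
A–C: 9/23 differ, p = 0.391, d = 0.553.
B–C: 11/23 differ, p = 0.478, d = 0.761.
The smallest distance is between A and B.

A and B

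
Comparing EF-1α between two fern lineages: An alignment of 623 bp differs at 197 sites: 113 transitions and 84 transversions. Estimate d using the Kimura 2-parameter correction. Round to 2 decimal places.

P = 113/623 ≈ 0.18138 and Q = 84/623 ≈ 0.134831.
Under the Kimura two-parameter model, d = −½ ln(1 − 2P − Q) − ¼ ln(1 − 2Q).
1 − 2P − Q = 0.502409, giving −½ ln(0.502409) = 0.344170.
1 − 2Q = 0.730338, giving −¼ ln(0.730338) = 0.078562.
d = 0.344170 + 0.078562 = 0.422732.

0.42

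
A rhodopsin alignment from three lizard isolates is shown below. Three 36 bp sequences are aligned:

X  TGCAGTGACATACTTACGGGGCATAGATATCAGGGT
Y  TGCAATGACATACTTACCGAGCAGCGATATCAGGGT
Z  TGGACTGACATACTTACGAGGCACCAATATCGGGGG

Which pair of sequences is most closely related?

X–Y: 5/36 differ, p = 0.139, d = 0.154.
X–Z: 8/36 differ, p = 0.222, d = 0.264.
Y–Z: 9/36 differ, p = 0.250, d = 0.304.
The smallest distance is between X and Y.

X and Y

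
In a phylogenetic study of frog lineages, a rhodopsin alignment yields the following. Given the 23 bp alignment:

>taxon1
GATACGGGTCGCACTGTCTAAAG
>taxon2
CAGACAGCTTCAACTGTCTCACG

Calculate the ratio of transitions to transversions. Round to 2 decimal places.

Transitions are A↔G and C↔T; transversions are all other mismatches.
Transitions: 2. Transversions: 7.
R = 2/7 = 0.285714… ≈ 0.29 (to 2 d.p.).

0.29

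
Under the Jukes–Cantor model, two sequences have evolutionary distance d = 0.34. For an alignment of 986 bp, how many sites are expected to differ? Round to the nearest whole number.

Invert JC69: p = (3/4)(1 − e^(−4d/3)) = 0.75 × (1 − e^(-0.453333)) = 0.75 × (1 − 0.635506) = 0.273371.
Expected differing sites = pL ≈ 0.273371 × 986 = 269.543806 ≈ 270.

270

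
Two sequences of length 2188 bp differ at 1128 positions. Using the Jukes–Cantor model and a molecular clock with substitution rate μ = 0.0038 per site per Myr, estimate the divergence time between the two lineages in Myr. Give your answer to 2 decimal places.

114.75

p = 1128/2188 ≈ 0.515539.
d = −(3/4) ln(1 − 4p/3) = −0.75 ln(1 − 0.687385) = −0.75 ln(0.312615)
  = −0.75 × (-1.162783) = 0.872087 substitutions/site.
Under a molecular clock d = 2μt, so t = d/(2μ) = 0.872087 / (2 × 0.0038) = 114.75 Myr.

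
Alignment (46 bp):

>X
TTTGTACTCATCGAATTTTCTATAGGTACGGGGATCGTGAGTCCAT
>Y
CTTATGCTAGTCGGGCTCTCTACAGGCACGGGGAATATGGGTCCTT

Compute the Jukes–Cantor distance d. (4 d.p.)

0.4674

The sequences differ at 16 of 46 sites, so p = 16/46 ≈ 0.347826.
d = −(3/4) ln(1 − 4p/3) = −0.75 ln(1 − 0.463768) = −0.75 ln(0.536232)
  = −0.75 × (-0.623188) = 0.467391 substitutions/site.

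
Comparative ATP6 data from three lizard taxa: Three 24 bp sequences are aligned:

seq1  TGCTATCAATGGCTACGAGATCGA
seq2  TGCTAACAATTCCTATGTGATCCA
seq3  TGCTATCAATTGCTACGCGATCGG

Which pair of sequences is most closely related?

seq1–seq2: 6/24 differ, p = 0.250, d = 0.304.
seq1–seq3: 3/24 differ, p = 0.125, d = 0.137.
seq2–seq3: 6/24 differ, p = 0.250, d = 0.304.
The smallest distance is between seq1 and seq3.

seq1 and seq3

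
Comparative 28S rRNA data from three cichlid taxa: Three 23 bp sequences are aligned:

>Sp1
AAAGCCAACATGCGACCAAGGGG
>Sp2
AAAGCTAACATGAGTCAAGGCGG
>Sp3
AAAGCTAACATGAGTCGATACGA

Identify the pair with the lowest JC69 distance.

Sp1–Sp2: 6/23 differ, p = 0.261, d = 0.321.
Sp1–Sp3: 8/23 differ, p = 0.348, d = 0.467.
Sp2–Sp3: 4/23 differ, p = 0.174, d = 0.198.
The smallest distance is between Sp2 and Sp3.

Sp2 and Sp3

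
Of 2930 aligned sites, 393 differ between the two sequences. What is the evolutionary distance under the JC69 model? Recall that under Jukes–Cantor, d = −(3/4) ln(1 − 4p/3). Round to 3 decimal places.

p = 393/2930 ≈ 0.13413.
d = −(3/4) ln(1 − 4p/3) = −0.75 ln(1 − 0.17884) = −0.75 ln(0.82116)
  = −0.75 × (-0.197037) = 0.147778 substitutions/site.

0.148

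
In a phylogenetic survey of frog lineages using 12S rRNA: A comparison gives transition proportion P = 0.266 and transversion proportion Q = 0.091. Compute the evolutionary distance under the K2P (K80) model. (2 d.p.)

0.54

Under the Kimura two-parameter model, d = −½ ln(1 − 2P − Q) − ¼ ln(1 − 2Q).
1 − 2P − Q = 0.377, giving −½ ln(0.377) = 0.487755.
1 − 2Q = 0.818, giving −¼ ln(0.818) = 0.050223.
d = 0.487755 + 0.050223 = 0.537978.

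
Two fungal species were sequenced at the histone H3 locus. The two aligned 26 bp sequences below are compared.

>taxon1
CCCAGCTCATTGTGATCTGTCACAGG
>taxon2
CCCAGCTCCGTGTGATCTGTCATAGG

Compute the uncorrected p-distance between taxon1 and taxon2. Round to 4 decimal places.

The sequences differ at 3 of 26 positions (sites 9, 10, 23).
p = 3/26 = 0.115384… ≈ 0.1154 (to 4 d.p.).

0.1154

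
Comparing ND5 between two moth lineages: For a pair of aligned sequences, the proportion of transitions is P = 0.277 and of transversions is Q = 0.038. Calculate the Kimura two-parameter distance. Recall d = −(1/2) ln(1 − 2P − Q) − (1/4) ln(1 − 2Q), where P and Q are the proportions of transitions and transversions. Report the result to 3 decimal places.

0.468

Under the Kimura two-parameter model, d = −½ ln(1 − 2P − Q) − ¼ ln(1 − 2Q).
1 − 2P − Q = 0.408, giving −½ ln(0.408) = 0.448244.
1 − 2Q = 0.924, giving −¼ ln(0.924) = 0.019761.
d = 0.448244 + 0.019761 = 0.468005.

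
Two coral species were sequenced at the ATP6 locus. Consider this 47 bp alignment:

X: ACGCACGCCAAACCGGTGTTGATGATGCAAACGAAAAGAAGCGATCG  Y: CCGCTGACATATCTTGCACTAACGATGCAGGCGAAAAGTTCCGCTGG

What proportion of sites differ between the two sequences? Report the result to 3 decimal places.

The sequences differ at 21 of 47 positions.
p = 21/47 = 0.446808… ≈ 0.447 (to 3 d.p.).

0.447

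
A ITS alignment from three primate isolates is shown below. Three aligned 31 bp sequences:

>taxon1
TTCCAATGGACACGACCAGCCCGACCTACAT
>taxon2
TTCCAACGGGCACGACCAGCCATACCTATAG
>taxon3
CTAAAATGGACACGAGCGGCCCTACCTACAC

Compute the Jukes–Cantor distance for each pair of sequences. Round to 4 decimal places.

taxon1–taxon2: 6/31 sites differ → p ≈ 0.193548, d = −0.75 ln(1 − 0.258064) = 0.223869 ≈ 0.2239.
taxon1–taxon3: 7/31 sites differ → p ≈ 0.225806, d = −0.75 ln(1 − 0.301075) = 0.268659 ≈ 0.2687.
taxon2–taxon3: 10/31 sites differ → p ≈ 0.322581, d = −0.75 ln(1 − 0.430108) = 0.421731 ≈ 0.4217.

d(taxon1,taxon2) = 0.2239, d(taxon1,taxon3) = 0.2687, d(taxon2,taxon3) = 0.4217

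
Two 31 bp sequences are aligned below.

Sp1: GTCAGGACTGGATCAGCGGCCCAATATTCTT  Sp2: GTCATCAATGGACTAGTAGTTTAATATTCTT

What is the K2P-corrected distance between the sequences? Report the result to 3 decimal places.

Of 31 sites, 7 differences are transitions and 3 are transversions, so P = 7/31 ≈ 0.225806 and Q = 3/31 ≈ 0.096774.
Under the Kimura two-parameter model, d = −½ ln(1 − 2P − Q) − ¼ ln(1 − 2Q).
1 − 2P − Q = 0.451614, giving −½ ln(0.451614) = 0.397464.
1 − 2Q = 0.806452, giving −¼ ln(0.806452) = 0.053778.
d = 0.397464 + 0.053778 = 0.451242.

0.451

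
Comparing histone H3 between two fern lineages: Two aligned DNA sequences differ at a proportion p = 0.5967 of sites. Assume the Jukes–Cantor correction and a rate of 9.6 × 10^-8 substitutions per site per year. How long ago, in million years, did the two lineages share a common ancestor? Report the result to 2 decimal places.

6.20

d = −(3/4) ln(1 − 4p/3) = −0.75 ln(1 − 0.7956) = −0.75 ln(0.2044)
  = −0.75 × (-1.587676) = 1.190757 substitutions/site.
Under a molecular clock d = 2μt, so t = d/(2μ) = 1.190757 / (2 × 9.6 × 10^-8) = 6.20 million years.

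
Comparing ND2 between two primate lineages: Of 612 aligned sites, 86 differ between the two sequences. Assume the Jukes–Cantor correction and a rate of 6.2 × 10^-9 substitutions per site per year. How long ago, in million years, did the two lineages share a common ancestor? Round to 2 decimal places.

p = 86/612 ≈ 0.140523.
d = −(3/4) ln(1 − 4p/3) = −0.75 ln(1 − 0.187364) = −0.75 ln(0.812636)
  = −0.75 × (-0.207472) = 0.155604 substitutions/site.
Under a molecular clock d = 2μt, so t = d/(2μ) = 0.155604 / (2 × 6.2 × 10^-9) = 12.55 million years.

12.55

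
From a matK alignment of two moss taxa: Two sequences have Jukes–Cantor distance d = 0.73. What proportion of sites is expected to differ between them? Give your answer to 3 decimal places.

0.467

p = (3/4)(1 − e^(−4d/3)) = 0.75 × (1 − e^(-0.973333)) = 0.75 × (1 − 0.377822) = 0.466634.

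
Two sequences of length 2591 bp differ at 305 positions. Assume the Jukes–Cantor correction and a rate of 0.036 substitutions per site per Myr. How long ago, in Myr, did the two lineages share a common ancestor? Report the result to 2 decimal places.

p = 305/2591 ≈ 0.117715.
d = −(3/4) ln(1 − 4p/3) = −0.75 ln(1 − 0.156953) = −0.75 ln(0.843047)
  = −0.75 × (-0.170733) = 0.128050 substitutions/site.
Under a molecular clock d = 2μt, so t = d/(2μ) = 0.128050 / (2 × 0.036) = 1.78 Myr.

1.78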